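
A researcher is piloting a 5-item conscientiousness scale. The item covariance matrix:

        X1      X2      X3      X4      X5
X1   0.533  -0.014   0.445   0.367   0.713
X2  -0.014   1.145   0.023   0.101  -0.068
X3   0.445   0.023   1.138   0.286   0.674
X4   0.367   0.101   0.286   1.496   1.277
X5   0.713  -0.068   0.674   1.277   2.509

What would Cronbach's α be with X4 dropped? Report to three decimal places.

Remaining items: X1, X2, X3, X5 (k = 4).
Σσᵢ² = 0.533 + 1.145 + 1.138 + 2.509 = 5.325
Var(T) = 5.325 + 2 × 1.773 = 8.871
α (item deleted) = (4/3)·(1 − 5.325/8.871) = 0.533

α = 0.533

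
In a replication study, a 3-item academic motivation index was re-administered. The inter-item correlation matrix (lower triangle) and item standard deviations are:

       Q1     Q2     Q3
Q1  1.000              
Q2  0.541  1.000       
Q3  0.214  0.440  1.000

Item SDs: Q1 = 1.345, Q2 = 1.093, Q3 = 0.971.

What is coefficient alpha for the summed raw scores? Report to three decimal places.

Σσ²ᵢ = 1.345² + 1.093² + 0.971² = 3.9465
Covariances σ_ij = r_ij · s_i · s_j:
  σ(Q1,Q2) = 0.541 × 1.345 × 1.093 = 0.7953
  σ(Q1,Q3) = 0.214 × 1.345 × 0.971 = 0.2795
  σ(Q2,Q3) = 0.440 × 1.093 × 0.971 = 0.4670
σ²_T = Σσ²ᵢ + 2·Σσ_ij = 3.9465 + 2 × 1.5418 = 7.0301
α = (3/2)·(1 − 3.9465/7.0301) = 0.658

coefficient alpha = 0.658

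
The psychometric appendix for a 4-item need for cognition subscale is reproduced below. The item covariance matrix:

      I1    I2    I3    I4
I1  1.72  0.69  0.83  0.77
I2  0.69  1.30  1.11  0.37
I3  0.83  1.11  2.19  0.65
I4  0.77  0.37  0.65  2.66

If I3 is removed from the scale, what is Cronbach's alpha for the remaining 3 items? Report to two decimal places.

Cronbach's alpha = 0.59

Remaining items: I1, I2, I4 (k = 3).
Σσ²ᵢ = 1.72 + 1.30 + 2.66 = 5.68
Var(T) = 5.68 + 2 × 1.83 = 9.34
α (item deleted) = (3/2)·(1 − 5.68/9.34) = 0.59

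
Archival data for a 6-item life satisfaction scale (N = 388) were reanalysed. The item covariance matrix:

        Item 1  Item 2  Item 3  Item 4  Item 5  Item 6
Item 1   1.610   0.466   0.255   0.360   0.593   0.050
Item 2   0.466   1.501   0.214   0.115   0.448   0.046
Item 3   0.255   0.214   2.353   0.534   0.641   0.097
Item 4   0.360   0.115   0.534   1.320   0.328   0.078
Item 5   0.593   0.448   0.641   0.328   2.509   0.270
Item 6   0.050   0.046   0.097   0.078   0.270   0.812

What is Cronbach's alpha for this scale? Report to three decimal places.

Cronbach's alpha = 0.565

ΣVar(i) = 1.610 + 1.501 + 2.353 + 1.320 + 2.509 + 0.812 = 10.105
Σ_{i<j} σ_ij = 4.495
σ²_T = 10.105 + 2 × 4.495 = 19.095
α = (k/(k−1))·(1 − ΣVar(i)/σ²_T) = (6/5)·(1 − 10.105/19.095) = 0.565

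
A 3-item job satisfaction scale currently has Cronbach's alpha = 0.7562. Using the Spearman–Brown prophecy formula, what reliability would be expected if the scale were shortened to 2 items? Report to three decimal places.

Length factor m = 2/3 = 0.6667
α' = m·α / (1 − (1−m)·α)
   = 2/3 × 0.7562 / (1 − (1 − 2/3) × 0.7562)
   = 0.5041 / 0.7479 = 0.674

predicted reliability = 0.674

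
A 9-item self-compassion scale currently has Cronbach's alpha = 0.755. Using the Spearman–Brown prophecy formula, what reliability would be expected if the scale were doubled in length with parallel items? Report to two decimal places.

Length factor m = 2
α' = m·α / (1 + (m−1)·α)
   = 2 × 0.755 / (1 + (2 − 1) × 0.755)
   = 1.5100 / 1.7550 = 0.86

predicted reliability = 0.86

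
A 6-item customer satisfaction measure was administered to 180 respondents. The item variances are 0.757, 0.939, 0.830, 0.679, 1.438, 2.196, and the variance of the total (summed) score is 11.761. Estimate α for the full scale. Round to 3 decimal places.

Σσ²ᵢ = 0.757 + 0.939 + 0.830 + 0.679 + 1.438 + 2.196 = 6.839
α = (k/(k−1))·(1 − Σσ²ᵢ/total variance) = (6/5)·(1 − 6.839/11.761) = 0.502

α = 0.502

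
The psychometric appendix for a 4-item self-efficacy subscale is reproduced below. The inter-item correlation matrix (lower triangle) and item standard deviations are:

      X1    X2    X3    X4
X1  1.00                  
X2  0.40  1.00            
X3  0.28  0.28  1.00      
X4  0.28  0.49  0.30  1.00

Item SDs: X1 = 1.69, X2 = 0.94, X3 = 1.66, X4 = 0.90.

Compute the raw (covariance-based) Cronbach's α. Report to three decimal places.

Σσ²ᵢ = 1.69² + 0.94² + 1.66² + 0.90² = 7.3053
Covariances σ_ij = r_ij · s_i · s_j:
  σ(X1,X2) = 0.40 × 1.69 × 0.94 = 0.6354
  σ(X1,X3) = 0.28 × 1.69 × 1.66 = 0.7855
  σ(X1,X4) = 0.28 × 1.69 × 0.90 = 0.4259
  σ(X2,X3) = 0.28 × 0.94 × 1.66 = 0.4369
  σ(X2,X4) = 0.49 × 0.94 × 0.90 = 0.4145
  σ(X3,X4) = 0.30 × 1.66 × 0.90 = 0.4482
σ²_T = Σσ²ᵢ + 2·Σσ_ij = 7.3053 + 2 × 3.1464 = 13.5981
α = (4/3)·(1 − 7.3053/13.5981) = 0.617

Cronbach's α = 0.617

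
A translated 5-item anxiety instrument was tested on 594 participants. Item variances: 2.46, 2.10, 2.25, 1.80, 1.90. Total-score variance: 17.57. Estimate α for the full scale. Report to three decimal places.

Σσᵢ² = 2.46 + 2.10 + 2.25 + 1.80 + 1.90 = 10.51
α = (k/(k−1))·(1 − Σσᵢ²/σ²_T) = (5/4)·(1 − 10.51/17.57) = 0.502

α = 0.502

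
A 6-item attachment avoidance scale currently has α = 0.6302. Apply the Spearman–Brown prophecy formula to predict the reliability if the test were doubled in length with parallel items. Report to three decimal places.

predicted reliability = 0.773

Length factor m = 2
α' = m·α / (1 + (m−1)·α)
   = 2 × 0.6302 / (1 + (2 − 1) × 0.6302)
   = 1.2604 / 1.6302 = 0.773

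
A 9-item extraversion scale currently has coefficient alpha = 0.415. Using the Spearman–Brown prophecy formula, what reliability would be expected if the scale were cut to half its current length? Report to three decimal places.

Length factor m = 1/2
α' = m·α / (1 − (1−m)·α)
   = 1/2 × 0.415 / (1 − (1 − 1/2) × 0.415)
   = 0.2075 / 0.7925 = 0.262

predicted reliability = 0.262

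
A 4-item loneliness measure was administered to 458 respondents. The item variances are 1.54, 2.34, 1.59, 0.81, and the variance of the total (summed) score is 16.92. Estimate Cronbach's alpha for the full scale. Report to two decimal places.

Σσ²ᵢ = 1.54 + 2.34 + 1.59 + 0.81 = 6.28
α = (k/(k−1))·(1 − Σσ²ᵢ/total variance) = (4/3)·(1 − 6.28/16.92) = 0.84

α = 0.84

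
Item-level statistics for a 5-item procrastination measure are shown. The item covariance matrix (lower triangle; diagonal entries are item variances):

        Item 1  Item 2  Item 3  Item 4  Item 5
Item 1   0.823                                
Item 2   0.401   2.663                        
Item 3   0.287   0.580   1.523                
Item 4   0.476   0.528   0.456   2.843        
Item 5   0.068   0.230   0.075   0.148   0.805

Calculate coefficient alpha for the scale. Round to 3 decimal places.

ΣVar(i) = 0.823 + 2.663 + 1.523 + 2.843 + 0.805 = 8.657
Σ_{i<j} σ_ij = 3.249
Var(T) = 8.657 + 2 × 3.249 = 15.155
α = (k/(k−1))·(1 − ΣVar(i)/Var(T)) = (5/4)·(1 − 8.657/15.155) = 0.536

coefficient alpha = 0.536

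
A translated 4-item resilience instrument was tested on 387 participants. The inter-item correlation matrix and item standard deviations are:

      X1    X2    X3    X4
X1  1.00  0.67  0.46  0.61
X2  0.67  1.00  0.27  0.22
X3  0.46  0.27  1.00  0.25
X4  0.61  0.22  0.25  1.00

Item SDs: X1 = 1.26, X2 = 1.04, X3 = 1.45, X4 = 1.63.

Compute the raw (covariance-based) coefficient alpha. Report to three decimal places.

Σσ²ᵢ = 1.26² + 1.04² + 1.45² + 1.63² = 7.4286
Covariances σ_ij = r_ij · s_i · s_j:
  σ(X1,X2) = 0.67 × 1.26 × 1.04 = 0.8780
  σ(X1,X3) = 0.46 × 1.26 × 1.45 = 0.8404
  σ(X1,X4) = 0.61 × 1.26 × 1.63 = 1.2528
  σ(X2,X3) = 0.27 × 1.04 × 1.45 = 0.4072
  σ(X2,X4) = 0.22 × 1.04 × 1.63 = 0.3729
  σ(X3,X4) = 0.25 × 1.45 × 1.63 = 0.5909
σ²_T = Σσ²ᵢ + 2·Σσ_ij = 7.4286 + 2 × 4.3422 = 16.1130
α = (4/3)·(1 − 7.4286/16.1130) = 0.719

coefficient alpha = 0.719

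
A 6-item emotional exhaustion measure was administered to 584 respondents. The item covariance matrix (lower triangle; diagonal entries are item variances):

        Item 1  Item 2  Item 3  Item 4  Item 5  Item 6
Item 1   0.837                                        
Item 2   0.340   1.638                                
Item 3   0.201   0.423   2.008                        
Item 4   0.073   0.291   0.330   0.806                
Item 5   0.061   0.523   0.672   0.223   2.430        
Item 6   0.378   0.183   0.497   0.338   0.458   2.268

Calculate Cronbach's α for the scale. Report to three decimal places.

Cronbach's α = 0.600

Σσ²ᵢ = 0.837 + 1.638 + 2.008 + 0.806 + 2.430 + 2.268 = 9.987
Sum of the distinct covariances = 4.991
σ²_total = 9.987 + 2 × 4.991 = 19.969
α = (k/(k−1))·(1 − Σσ²ᵢ/σ²_total) = (6/5)·(1 − 9.987/19.969) = 0.600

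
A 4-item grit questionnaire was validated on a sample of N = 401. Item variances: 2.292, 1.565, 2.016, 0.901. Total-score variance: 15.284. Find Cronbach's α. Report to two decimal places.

Σσ²ᵢ = 2.292 + 1.565 + 2.016 + 0.901 = 6.774
α = (k/(k−1))·(1 − Σσ²ᵢ/σ²_total) = (4/3)·(1 − 6.774/15.284) = 0.74

Cronbach's α = 0.74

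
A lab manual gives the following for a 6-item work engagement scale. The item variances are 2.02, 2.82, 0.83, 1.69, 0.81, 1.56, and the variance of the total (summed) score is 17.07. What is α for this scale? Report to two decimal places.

Σσᵢ² = 2.02 + 2.82 + 0.83 + 1.69 + 0.81 + 1.56 = 9.73
α = (k/(k−1))·(1 − Σσᵢ²/σ²_T) = (6/5)·(1 − 9.73/17.07) = 0.52

α = 0.52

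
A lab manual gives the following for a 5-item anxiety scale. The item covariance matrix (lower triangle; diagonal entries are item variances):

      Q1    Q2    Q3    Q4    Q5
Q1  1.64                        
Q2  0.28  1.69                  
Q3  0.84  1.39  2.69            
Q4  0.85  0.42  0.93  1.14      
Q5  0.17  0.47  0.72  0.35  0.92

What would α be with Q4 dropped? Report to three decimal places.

α = 0.703

Remaining items: Q1, Q2, Q3, Q5 (k = 4).
sum of item variances = 1.64 + 1.69 + 2.69 + 0.92 = 6.94
σ²_T = 6.94 + 2 × 3.87 = 14.68
α (item deleted) = (4/3)·(1 − 6.94/14.68) = 0.703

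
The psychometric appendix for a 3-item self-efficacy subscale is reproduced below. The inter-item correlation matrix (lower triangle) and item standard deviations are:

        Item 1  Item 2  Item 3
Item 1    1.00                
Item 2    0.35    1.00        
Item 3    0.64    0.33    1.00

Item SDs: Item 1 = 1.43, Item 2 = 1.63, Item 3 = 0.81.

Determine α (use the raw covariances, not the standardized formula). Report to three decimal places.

α = 0.640

Σσ²ᵢ = 1.43² + 1.63² + 0.81² = 5.3579
Covariances σ_ij = r_ij · s_i · s_j:
  σ(Item 1,Item 2) = 0.35 × 1.43 × 1.63 = 0.8158
  σ(Item 1,Item 3) = 0.64 × 1.43 × 0.81 = 0.7413
  σ(Item 2,Item 3) = 0.33 × 1.63 × 0.81 = 0.4357
σ²_T = Σσ²ᵢ + 2·Σσ_ij = 5.3579 + 2 × 1.9928 = 9.3435
α = (3/2)·(1 − 5.3579/9.3435) = 0.640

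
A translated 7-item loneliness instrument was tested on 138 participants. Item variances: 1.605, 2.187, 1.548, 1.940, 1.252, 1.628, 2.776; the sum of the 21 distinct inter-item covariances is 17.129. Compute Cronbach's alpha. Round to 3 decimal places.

ΣVar(i) = 1.605 + 2.187 + 1.548 + 1.940 + 1.252 + 1.628 + 2.776 = 12.936
Sum of distinct covariances = 17.129
total variance = ΣVar(i) + 2·Σcov = 12.936 + 2 × 17.129 = 47.194
α = (7/6)·(1 − 12.936/47.194) = 0.847

Cronbach's alpha = 0.847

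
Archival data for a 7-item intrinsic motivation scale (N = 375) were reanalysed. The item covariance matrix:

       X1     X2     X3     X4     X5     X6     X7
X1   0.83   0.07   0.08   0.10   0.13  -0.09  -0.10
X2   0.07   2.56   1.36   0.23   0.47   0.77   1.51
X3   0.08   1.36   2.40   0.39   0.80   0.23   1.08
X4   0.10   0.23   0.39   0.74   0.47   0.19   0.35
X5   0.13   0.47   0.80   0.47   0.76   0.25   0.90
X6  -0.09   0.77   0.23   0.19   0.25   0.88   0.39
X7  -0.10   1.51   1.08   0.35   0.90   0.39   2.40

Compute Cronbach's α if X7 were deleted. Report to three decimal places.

Remaining items: X1, X2, X3, X4, X5, X6 (k = 6).
Σσᵢ² = 0.83 + 2.56 + 2.40 + 0.74 + 0.76 + 0.88 = 8.17
σ²_T = 8.17 + 2 × 5.45 = 19.07
α (item deleted) = (6/5)·(1 − 8.17/19.07) = 0.686

α = 0.686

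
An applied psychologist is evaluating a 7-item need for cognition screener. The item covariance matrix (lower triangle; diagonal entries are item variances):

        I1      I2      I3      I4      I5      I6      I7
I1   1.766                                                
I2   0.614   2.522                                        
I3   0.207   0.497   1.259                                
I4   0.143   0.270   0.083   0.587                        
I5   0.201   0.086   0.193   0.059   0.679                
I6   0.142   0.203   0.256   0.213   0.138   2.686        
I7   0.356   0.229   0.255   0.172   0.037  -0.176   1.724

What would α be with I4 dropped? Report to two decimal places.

α = 0.45

Remaining items: I1, I2, I3, I5, I6, I7 (k = 6).
Σσᵢ² = 1.766 + 2.522 + 1.259 + 0.679 + 2.686 + 1.724 = 10.636
Var(T) = 10.636 + 2 × 3.238 = 17.112
α (item deleted) = (6/5)·(1 − 10.636/17.112) = 0.45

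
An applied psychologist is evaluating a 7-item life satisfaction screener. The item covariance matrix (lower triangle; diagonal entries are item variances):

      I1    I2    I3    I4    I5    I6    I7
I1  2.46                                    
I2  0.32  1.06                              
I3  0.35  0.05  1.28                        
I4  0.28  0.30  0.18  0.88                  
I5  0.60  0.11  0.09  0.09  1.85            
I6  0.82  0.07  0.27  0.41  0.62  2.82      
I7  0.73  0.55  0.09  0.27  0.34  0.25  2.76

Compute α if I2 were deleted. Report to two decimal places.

α = 0.57

Remaining items: I1, I3, I4, I5, I6, I7 (k = 6).
Σσ²ᵢ = 2.46 + 1.28 + 0.88 + 1.85 + 2.82 + 2.76 = 12.05
σ²_total = 12.05 + 2 × 5.39 = 22.83
α (item deleted) = (6/5)·(1 − 12.05/22.83) = 0.57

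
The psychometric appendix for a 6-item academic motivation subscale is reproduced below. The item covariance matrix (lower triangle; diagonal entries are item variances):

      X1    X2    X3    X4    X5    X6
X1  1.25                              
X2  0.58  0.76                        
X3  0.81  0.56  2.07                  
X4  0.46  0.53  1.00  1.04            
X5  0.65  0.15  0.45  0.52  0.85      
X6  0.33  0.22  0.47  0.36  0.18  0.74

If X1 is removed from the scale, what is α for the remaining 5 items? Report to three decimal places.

α = 0.774

Remaining items: X2, X3, X4, X5, X6 (k = 5).
Σσ²ᵢ = 0.76 + 2.07 + 1.04 + 0.85 + 0.74 = 5.46
σ²_T = 5.46 + 2 × 4.44 = 14.34
α (item deleted) = (5/4)·(1 − 5.46/14.34) = 0.774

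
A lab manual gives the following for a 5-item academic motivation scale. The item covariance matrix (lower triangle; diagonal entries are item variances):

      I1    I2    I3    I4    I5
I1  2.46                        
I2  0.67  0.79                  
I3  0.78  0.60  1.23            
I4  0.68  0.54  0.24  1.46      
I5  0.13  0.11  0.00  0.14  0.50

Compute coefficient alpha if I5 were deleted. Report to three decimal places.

Remaining items: I1, I2, I3, I4 (k = 4).
Σσ²ᵢ = 2.46 + 0.79 + 1.23 + 1.46 = 5.94
σ²_total = 5.94 + 2 × 3.51 = 12.96
α (item deleted) = (4/3)·(1 − 5.94/12.96) = 0.722

coefficient alpha = 0.722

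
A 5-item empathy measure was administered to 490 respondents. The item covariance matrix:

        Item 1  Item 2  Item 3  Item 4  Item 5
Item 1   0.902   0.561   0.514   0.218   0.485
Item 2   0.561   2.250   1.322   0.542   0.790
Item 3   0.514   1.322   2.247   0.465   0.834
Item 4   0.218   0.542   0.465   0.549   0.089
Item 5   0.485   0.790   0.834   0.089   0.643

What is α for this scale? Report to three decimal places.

α = 0.798

Σσ²ᵢ = 0.902 + 2.250 + 2.247 + 0.549 + 0.643 = 6.591
Sum of the distinct covariances = 5.820
σ²_T = 6.591 + 2 × 5.820 = 18.231
α = (k/(k−1))·(1 − Σσ²ᵢ/σ²_T) = (5/4)·(1 − 6.591/18.231) = 0.798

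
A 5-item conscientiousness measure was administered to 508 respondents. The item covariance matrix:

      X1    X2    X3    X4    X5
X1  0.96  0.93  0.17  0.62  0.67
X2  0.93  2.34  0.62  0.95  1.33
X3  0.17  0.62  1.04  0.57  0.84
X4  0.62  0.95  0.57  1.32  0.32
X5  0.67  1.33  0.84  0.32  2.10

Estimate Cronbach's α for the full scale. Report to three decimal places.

α = 0.805

Σσ²ᵢ = 0.96 + 2.34 + 1.04 + 1.32 + 2.10 = 7.76
Σ_{i<j} σ_ij = 7.02
Var(T) = 7.76 + 2 × 7.02 = 21.80
α = (k/(k−1))·(1 − Σσ²ᵢ/Var(T)) = (5/4)·(1 − 7.76/21.80) = 0.805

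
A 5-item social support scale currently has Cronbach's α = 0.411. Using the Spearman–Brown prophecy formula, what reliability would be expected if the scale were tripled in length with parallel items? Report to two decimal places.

predicted reliability = 0.68

Length factor m = 3
α' = m·α / (1 + (m−1)·α)
   = 3 × 0.411 / (1 + (3 − 1) × 0.411)
   = 1.2330 / 1.8220 = 0.68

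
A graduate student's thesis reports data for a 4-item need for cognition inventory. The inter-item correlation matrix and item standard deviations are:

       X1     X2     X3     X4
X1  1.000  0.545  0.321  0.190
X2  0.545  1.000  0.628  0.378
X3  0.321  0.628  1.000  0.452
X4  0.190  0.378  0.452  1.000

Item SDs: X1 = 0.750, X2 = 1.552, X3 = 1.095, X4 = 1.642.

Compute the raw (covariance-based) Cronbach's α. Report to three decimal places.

α = 0.715

Σσ²ᵢ = 0.750² + 1.552² + 1.095² + 1.642² = 6.8664
Covariances σ_ij = r_ij · s_i · s_j:
  σ(X1,X2) = 0.545 × 0.750 × 1.552 = 0.6344
  σ(X1,X3) = 0.321 × 0.750 × 1.095 = 0.2636
  σ(X1,X4) = 0.190 × 0.750 × 1.642 = 0.2340
  σ(X2,X3) = 0.628 × 1.552 × 1.095 = 1.0672
  σ(X2,X4) = 0.378 × 1.552 × 1.642 = 0.9633
  σ(X3,X4) = 0.452 × 1.095 × 1.642 = 0.8127
σ²_T = Σσ²ᵢ + 2·Σσ_ij = 6.8664 + 2 × 3.9752 = 14.8168
α = (4/3)·(1 − 6.8664/14.8168) = 0.715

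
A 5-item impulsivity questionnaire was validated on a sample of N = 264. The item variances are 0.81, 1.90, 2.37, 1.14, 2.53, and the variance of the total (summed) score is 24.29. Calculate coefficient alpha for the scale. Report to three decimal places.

Σσ²ᵢ = 0.81 + 1.90 + 2.37 + 1.14 + 2.53 = 8.75
α = (k/(k−1))·(1 − Σσ²ᵢ/σ²_T) = (5/4)·(1 − 8.75/24.29) = 0.800

α = 0.800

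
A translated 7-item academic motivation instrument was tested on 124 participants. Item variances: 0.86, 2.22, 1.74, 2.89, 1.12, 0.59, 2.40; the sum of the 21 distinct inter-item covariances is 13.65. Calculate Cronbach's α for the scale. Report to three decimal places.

ΣVar(i) = 0.86 + 2.22 + 1.74 + 2.89 + 1.12 + 0.59 + 2.40 = 11.82
Sum of distinct covariances = 13.65
σ²_T = ΣVar(i) + 2·Σcov = 11.82 + 2 × 13.65 = 39.12
α = (7/6)·(1 − 11.82/39.12) = 0.814

Cronbach's α = 0.814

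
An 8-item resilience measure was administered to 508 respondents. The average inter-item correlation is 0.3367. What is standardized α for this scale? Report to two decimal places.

Standardized α = k·r̄ / (1 + (k−1)·r̄) = 8 × 0.3367 / (1 + 7 × 0.3367)
  = 2.6936 / 3.3569 = 0.80

α = 0.80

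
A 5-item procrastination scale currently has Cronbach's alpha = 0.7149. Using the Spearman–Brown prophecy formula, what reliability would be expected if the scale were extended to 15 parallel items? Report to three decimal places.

Length factor m = 15/5 = 3.0000
α' = m·α / (1 + (m−1)·α)
   = 15/5 × 0.7149 / (1 + (15/5 − 1) × 0.7149)
   = 2.1447 / 2.4298 = 0.883

predicted reliability = 0.883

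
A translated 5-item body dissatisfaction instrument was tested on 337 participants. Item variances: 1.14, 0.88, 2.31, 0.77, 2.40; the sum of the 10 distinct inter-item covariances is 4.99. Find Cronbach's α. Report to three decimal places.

ΣVar(i) = 1.14 + 0.88 + 2.31 + 0.77 + 2.40 = 7.50
Sum of distinct covariances = 4.99
Var(T) = ΣVar(i) + 2·Σcov = 7.50 + 2 × 4.99 = 17.48
α = (5/4)·(1 − 7.50/17.48) = 0.714

Cronbach's α = 0.714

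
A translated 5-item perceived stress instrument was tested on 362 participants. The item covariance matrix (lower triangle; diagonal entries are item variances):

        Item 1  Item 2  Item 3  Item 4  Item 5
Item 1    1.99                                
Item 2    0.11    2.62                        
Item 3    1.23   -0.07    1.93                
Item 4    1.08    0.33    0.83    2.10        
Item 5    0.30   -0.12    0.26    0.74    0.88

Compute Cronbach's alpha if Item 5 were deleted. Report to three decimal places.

Cronbach's alpha = 0.598

Remaining items: Item 1, Item 2, Item 3, Item 4 (k = 4).
sum of item variances = 1.99 + 2.62 + 1.93 + 2.10 = 8.64
σ²_total = 8.64 + 2 × 3.51 = 15.66
α (item deleted) = (4/3)·(1 − 8.64/15.66) = 0.598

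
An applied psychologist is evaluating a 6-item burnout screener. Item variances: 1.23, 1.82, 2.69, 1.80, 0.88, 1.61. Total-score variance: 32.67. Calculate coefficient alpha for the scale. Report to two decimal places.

Σσᵢ² = 1.23 + 1.82 + 2.69 + 1.80 + 0.88 + 1.61 = 10.03
α = (k/(k−1))·(1 − Σσᵢ²/σ²_T) = (6/5)·(1 − 10.03/32.67) = 0.83

α = 0.83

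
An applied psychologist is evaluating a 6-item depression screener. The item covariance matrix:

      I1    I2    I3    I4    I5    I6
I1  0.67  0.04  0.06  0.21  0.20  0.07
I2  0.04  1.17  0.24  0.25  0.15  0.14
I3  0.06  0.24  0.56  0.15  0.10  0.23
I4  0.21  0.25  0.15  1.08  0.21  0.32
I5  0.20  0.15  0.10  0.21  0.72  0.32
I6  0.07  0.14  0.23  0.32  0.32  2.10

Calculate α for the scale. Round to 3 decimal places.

Σσᵢ² = 0.67 + 1.17 + 0.56 + 1.08 + 0.72 + 2.10 = 6.30
Sum of off-diagonal covariances = 2.69
Var(T) = 6.30 + 2 × 2.69 = 11.68
α = (k/(k−1))·(1 − Σσᵢ²/Var(T)) = (6/5)·(1 − 6.30/11.68) = 0.553

α = 0.553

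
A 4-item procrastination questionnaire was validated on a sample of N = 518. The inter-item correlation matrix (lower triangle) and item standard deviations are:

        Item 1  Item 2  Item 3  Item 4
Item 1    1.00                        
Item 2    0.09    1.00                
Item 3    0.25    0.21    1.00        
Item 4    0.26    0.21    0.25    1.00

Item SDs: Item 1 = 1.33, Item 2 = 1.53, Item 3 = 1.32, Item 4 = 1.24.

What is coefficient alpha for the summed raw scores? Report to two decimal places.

α = 0.51

Σσ²ᵢ = 1.33² + 1.53² + 1.32² + 1.24² = 7.3898
Covariances σ_ij = r_ij · s_i · s_j:
  σ(Item 1,Item 2) = 0.09 × 1.33 × 1.53 = 0.1831
  σ(Item 1,Item 3) = 0.25 × 1.33 × 1.32 = 0.4389
  σ(Item 1,Item 4) = 0.26 × 1.33 × 1.24 = 0.4288
  σ(Item 2,Item 3) = 0.21 × 1.53 × 1.32 = 0.4241
  σ(Item 2,Item 4) = 0.21 × 1.53 × 1.24 = 0.3984
  σ(Item 3,Item 4) = 0.25 × 1.32 × 1.24 = 0.4092
σ²_T = Σσ²ᵢ + 2·Σσ_ij = 7.3898 + 2 × 2.2825 = 11.9548
α = (4/3)·(1 − 7.3898/11.9548) = 0.51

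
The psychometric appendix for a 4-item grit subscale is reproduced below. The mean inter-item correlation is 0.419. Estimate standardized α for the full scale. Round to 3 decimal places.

standardized α = 0.743

Standardized α = k·r̄ / (1 + (k−1)·r̄) = 4 × 0.419 / (1 + 3 × 0.419)
  = 1.6760 / 2.2570 = 0.743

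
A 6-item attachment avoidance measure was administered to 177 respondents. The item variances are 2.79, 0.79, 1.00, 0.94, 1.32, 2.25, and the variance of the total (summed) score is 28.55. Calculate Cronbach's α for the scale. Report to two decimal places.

Cronbach's α = 0.82

ΣVar(i) = 2.79 + 0.79 + 1.00 + 0.94 + 1.32 + 2.25 = 9.09
α = (k/(k−1))·(1 − ΣVar(i)/Var(T)) = (6/5)·(1 − 9.09/28.55) = 0.82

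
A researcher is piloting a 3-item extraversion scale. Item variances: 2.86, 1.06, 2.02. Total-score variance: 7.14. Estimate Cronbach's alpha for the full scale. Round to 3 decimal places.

Σσᵢ² = 2.86 + 1.06 + 2.02 = 5.94
α = (k/(k−1))·(1 − Σσᵢ²/σ²_total) = (3/2)·(1 − 5.94/7.14) = 0.252

Cronbach's alpha = 0.252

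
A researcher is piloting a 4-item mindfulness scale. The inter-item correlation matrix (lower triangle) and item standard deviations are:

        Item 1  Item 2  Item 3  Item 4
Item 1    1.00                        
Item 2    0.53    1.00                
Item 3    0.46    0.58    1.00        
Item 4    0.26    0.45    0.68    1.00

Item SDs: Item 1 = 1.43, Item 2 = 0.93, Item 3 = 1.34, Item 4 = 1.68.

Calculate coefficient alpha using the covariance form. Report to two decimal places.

α = 0.77

Σσ²ᵢ = 1.43² + 0.93² + 1.34² + 1.68² = 7.5278
Covariances σ_ij = r_ij · s_i · s_j:
  σ(Item 1,Item 2) = 0.53 × 1.43 × 0.93 = 0.7048
  σ(Item 1,Item 3) = 0.46 × 1.43 × 1.34 = 0.8815
  σ(Item 1,Item 4) = 0.26 × 1.43 × 1.68 = 0.6246
  σ(Item 2,Item 3) = 0.58 × 0.93 × 1.34 = 0.7228
  σ(Item 2,Item 4) = 0.45 × 0.93 × 1.68 = 0.7031
  σ(Item 3,Item 4) = 0.68 × 1.34 × 1.68 = 1.5308
σ²_T = Σσ²ᵢ + 2·Σσ_ij = 7.5278 + 2 × 5.1676 = 17.8630
α = (4/3)·(1 − 7.5278/17.8630) = 0.77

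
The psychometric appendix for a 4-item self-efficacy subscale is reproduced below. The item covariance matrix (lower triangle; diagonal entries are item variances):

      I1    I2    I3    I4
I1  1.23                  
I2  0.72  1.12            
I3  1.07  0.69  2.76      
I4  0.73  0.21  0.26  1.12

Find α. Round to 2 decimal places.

Σσ²ᵢ = 1.23 + 1.12 + 2.76 + 1.12 = 6.23
Sum of off-diagonal covariances = 3.68
total variance = 6.23 + 2 × 3.68 = 13.59
α = (k/(k−1))·(1 − Σσ²ᵢ/total variance) = (4/3)·(1 − 6.23/13.59) = 0.72

α = 0.72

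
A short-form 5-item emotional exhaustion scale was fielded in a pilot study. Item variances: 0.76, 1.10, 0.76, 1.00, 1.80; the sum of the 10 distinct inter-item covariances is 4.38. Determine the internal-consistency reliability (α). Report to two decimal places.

α = 0.77

sum of item variances = 0.76 + 1.10 + 0.76 + 1.00 + 1.80 = 5.42
Sum of distinct covariances = 4.38
σ²_T = sum of item variances + 2·Σcov = 5.42 + 2 × 4.38 = 14.18
α = (5/4)·(1 − 5.42/14.18) = 0.77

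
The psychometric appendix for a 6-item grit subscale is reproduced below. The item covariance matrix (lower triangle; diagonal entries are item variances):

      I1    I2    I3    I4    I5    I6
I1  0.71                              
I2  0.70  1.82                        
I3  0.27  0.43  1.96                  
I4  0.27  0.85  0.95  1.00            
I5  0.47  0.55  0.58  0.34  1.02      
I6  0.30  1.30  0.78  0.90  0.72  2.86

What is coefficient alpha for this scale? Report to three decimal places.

ΣVar(i) = 0.71 + 1.82 + 1.96 + 1.00 + 1.02 + 2.86 = 9.37
Sum of the distinct covariances = 9.41
σ²_T = 9.37 + 2 × 9.41 = 28.19
α = (k/(k−1))·(1 − ΣVar(i)/σ²_T) = (6/5)·(1 − 9.37/28.19) = 0.801

coefficient alpha = 0.801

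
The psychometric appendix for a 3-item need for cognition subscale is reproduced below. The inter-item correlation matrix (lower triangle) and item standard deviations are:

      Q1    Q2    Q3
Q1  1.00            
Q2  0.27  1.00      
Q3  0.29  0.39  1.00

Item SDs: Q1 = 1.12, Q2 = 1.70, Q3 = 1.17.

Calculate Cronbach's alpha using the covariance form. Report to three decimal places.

Σσ²ᵢ = 1.12² + 1.70² + 1.17² = 5.5133
Covariances σ_ij = r_ij · s_i · s_j:
  σ(Q1,Q2) = 0.27 × 1.12 × 1.70 = 0.5141
  σ(Q1,Q3) = 0.29 × 1.12 × 1.17 = 0.3800
  σ(Q2,Q3) = 0.39 × 1.70 × 1.17 = 0.7757
σ²_T = Σσ²ᵢ + 2·Σσ_ij = 5.5133 + 2 × 1.6698 = 8.8529
α = (3/2)·(1 − 5.5133/8.8529) = 0.566

α = 0.566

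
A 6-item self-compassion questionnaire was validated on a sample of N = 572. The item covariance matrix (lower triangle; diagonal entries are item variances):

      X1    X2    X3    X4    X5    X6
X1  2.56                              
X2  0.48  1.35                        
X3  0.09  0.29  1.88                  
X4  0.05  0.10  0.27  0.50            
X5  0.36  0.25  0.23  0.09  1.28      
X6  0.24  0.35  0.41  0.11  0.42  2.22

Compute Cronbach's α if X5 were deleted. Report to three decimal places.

Cronbach's α = 0.450

Remaining items: X1, X2, X3, X4, X6 (k = 5).
ΣVar(i) = 2.56 + 1.35 + 1.88 + 0.50 + 2.22 = 8.51
total variance = 8.51 + 2 × 2.39 = 13.29
α (item deleted) = (5/4)·(1 − 8.51/13.29) = 0.450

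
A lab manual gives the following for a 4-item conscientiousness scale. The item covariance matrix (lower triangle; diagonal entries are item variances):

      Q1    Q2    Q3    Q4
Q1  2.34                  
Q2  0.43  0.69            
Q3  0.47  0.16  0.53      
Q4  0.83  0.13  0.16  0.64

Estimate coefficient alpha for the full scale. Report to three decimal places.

Σσᵢ² = 2.34 + 0.69 + 0.53 + 0.64 = 4.20
Sum of the distinct covariances = 2.18
σ²_T = 4.20 + 2 × 2.18 = 8.56
α = (k/(k−1))·(1 − Σσᵢ²/σ²_T) = (4/3)·(1 − 4.20/8.56) = 0.679

coefficient alpha = 0.679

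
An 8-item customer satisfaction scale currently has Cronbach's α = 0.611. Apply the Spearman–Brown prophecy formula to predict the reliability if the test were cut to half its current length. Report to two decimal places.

Length factor m = 1/2
α' = m·α / (1 − (1−m)·α)
   = 1/2 × 0.611 / (1 − (1 − 1/2) × 0.611)
   = 0.3055 / 0.6945 = 0.44

predicted reliability = 0.44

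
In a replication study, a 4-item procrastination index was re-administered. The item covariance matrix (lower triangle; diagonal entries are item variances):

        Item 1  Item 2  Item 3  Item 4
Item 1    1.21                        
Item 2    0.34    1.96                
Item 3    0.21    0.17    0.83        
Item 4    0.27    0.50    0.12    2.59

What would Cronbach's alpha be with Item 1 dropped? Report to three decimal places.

α = 0.341

Remaining items: Item 2, Item 3, Item 4 (k = 3).
Σσᵢ² = 1.96 + 0.83 + 2.59 = 5.38
Var(T) = 5.38 + 2 × 0.79 = 6.96
α (item deleted) = (3/2)·(1 − 5.38/6.96) = 0.341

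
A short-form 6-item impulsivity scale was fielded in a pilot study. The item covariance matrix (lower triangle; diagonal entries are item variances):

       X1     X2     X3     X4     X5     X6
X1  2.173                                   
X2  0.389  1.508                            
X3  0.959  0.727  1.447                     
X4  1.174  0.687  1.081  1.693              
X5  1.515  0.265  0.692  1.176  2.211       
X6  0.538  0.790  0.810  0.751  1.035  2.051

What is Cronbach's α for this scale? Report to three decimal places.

ΣVar(i) = 2.173 + 1.508 + 1.447 + 1.693 + 2.211 + 2.051 = 11.083
Sum of off-diagonal covariances = 12.589
σ²_total = 11.083 + 2 × 12.589 = 36.261
α = (k/(k−1))·(1 − ΣVar(i)/σ²_total) = (6/5)·(1 − 11.083/36.261) = 0.833

α = 0.833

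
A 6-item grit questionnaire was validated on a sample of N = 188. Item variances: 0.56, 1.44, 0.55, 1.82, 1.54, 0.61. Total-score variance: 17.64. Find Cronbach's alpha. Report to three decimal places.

Cronbach's alpha = 0.756

ΣVar(i) = 0.56 + 1.44 + 0.55 + 1.82 + 1.54 + 0.61 = 6.52
α = (k/(k−1))·(1 − ΣVar(i)/total variance) = (6/5)·(1 − 6.52/17.64) = 0.756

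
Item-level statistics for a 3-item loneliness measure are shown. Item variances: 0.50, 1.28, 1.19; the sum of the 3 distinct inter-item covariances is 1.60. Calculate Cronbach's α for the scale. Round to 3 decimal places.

sum of item variances = 0.50 + 1.28 + 1.19 = 2.97
Sum of distinct covariances = 1.60
σ²_total = sum of item variances + 2·Σcov = 2.97 + 2 × 1.60 = 6.17
α = (3/2)·(1 − 2.97/6.17) = 0.778

α = 0.778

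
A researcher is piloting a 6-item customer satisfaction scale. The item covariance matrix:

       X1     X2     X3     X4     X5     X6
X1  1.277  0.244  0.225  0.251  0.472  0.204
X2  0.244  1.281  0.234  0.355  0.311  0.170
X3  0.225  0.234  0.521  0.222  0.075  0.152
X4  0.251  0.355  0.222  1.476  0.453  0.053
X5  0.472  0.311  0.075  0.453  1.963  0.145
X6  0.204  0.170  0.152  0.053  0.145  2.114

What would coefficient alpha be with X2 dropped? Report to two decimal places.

Remaining items: X1, X3, X4, X5, X6 (k = 5).
sum of item variances = 1.277 + 0.521 + 1.476 + 1.963 + 2.114 = 7.351
total variance = 7.351 + 2 × 2.252 = 11.855
α (item deleted) = (5/4)·(1 − 7.351/11.855) = 0.47

coefficient alpha = 0.47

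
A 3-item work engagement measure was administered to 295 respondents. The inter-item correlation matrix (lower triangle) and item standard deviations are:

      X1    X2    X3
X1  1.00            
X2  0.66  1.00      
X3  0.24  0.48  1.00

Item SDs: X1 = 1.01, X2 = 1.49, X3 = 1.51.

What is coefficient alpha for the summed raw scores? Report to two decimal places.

α = 0.70

Σσ²ᵢ = 1.01² + 1.49² + 1.51² = 5.5203
Covariances σ_ij = r_ij · s_i · s_j:
  σ(X1,X2) = 0.66 × 1.01 × 1.49 = 0.9932
  σ(X1,X3) = 0.24 × 1.01 × 1.51 = 0.3660
  σ(X2,X3) = 0.48 × 1.49 × 1.51 = 1.0800
σ²_T = Σσ²ᵢ + 2·Σσ_ij = 5.5203 + 2 × 2.4392 = 10.3987
α = (3/2)·(1 − 5.5203/10.3987) = 0.70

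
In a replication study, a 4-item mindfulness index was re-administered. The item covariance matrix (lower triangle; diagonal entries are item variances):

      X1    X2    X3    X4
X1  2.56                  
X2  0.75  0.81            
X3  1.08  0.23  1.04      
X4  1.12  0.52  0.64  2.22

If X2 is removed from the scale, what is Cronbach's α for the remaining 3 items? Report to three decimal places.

Cronbach's α = 0.741

Remaining items: X1, X3, X4 (k = 3).
sum of item variances = 2.56 + 1.04 + 2.22 = 5.82
Var(T) = 5.82 + 2 × 2.84 = 11.50
α (item deleted) = (3/2)·(1 − 5.82/11.50) = 0.741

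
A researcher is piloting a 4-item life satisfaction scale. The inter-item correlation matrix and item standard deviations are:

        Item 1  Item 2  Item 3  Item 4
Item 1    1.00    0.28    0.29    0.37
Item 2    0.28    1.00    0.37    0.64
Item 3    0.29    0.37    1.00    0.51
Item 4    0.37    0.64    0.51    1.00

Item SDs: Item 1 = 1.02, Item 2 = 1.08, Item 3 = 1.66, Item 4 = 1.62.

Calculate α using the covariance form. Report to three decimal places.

Σσ²ᵢ = 1.02² + 1.08² + 1.66² + 1.62² = 7.5868
Covariances σ_ij = r_ij · s_i · s_j:
  σ(Item 1,Item 2) = 0.28 × 1.02 × 1.08 = 0.3084
  σ(Item 1,Item 3) = 0.29 × 1.02 × 1.66 = 0.4910
  σ(Item 1,Item 4) = 0.37 × 1.02 × 1.62 = 0.6114
  σ(Item 2,Item 3) = 0.37 × 1.08 × 1.66 = 0.6633
  σ(Item 2,Item 4) = 0.64 × 1.08 × 1.62 = 1.1197
  σ(Item 3,Item 4) = 0.51 × 1.66 × 1.62 = 1.3715
σ²_T = Σσ²ᵢ + 2·Σσ_ij = 7.5868 + 2 × 4.5653 = 16.7174
α = (4/3)·(1 − 7.5868/16.7174) = 0.728

α = 0.728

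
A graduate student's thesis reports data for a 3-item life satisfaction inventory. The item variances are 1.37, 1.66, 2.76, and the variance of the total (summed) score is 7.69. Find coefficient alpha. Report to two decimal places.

ΣVar(i) = 1.37 + 1.66 + 2.76 = 5.79
α = (k/(k−1))·(1 − ΣVar(i)/σ²_total) = (3/2)·(1 − 5.79/7.69) = 0.37

coefficient alpha = 0.37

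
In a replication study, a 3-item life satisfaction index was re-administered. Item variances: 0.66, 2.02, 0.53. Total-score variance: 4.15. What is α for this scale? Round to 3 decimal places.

α = 0.340

ΣVar(i) = 0.66 + 2.02 + 0.53 = 3.21
α = (k/(k−1))·(1 − ΣVar(i)/σ²_T) = (3/2)·(1 − 3.21/4.15) = 0.340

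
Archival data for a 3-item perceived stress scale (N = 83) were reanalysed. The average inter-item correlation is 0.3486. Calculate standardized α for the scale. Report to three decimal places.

Standardized α = k·r̄ / (1 + (k−1)·r̄) = 3 × 0.3486 / (1 + 2 × 0.3486)
  = 1.0458 / 1.6972 = 0.616

α = 0.616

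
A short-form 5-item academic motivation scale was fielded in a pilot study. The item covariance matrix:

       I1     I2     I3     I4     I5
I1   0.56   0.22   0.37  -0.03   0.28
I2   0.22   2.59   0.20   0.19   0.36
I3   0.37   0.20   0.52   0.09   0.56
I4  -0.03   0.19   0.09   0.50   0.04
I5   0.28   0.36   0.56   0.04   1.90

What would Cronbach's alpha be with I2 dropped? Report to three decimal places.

Remaining items: I1, I3, I4, I5 (k = 4).
Σσ²ᵢ = 0.56 + 0.52 + 0.50 + 1.90 = 3.48
Var(T) = 3.48 + 2 × 1.31 = 6.10
α (item deleted) = (4/3)·(1 − 3.48/6.10) = 0.573

α = 0.573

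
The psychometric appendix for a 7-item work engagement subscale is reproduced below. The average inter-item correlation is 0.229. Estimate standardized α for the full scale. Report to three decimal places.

Standardized α = k·r̄ / (1 + (k−1)·r̄) = 7 × 0.229 / (1 + 6 × 0.229)
  = 1.6030 / 2.3740 = 0.675

α = 0.675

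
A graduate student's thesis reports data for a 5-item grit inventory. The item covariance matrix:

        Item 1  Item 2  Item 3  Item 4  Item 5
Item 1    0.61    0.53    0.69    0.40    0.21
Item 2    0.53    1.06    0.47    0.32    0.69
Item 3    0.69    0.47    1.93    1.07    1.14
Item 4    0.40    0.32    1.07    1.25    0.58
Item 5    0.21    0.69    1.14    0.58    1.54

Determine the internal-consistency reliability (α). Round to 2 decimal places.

α = 0.82

Σσ²ᵢ = 0.61 + 1.06 + 1.93 + 1.25 + 1.54 = 6.39
Σ_{i<j} σ_ij = 6.10
σ²_T = 6.39 + 2 × 6.10 = 18.59
α = (k/(k−1))·(1 − Σσ²ᵢ/σ²_T) = (5/4)·(1 − 6.39/18.59) = 0.82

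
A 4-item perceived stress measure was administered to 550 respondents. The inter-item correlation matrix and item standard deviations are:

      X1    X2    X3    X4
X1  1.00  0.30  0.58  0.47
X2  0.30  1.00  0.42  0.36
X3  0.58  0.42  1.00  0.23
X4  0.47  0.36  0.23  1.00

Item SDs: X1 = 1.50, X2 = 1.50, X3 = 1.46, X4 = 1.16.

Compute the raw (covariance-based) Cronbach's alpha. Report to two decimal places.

Σσ²ᵢ = 1.50² + 1.50² + 1.46² + 1.16² = 7.9772
Covariances σ_ij = r_ij · s_i · s_j:
  σ(X1,X2) = 0.30 × 1.50 × 1.50 = 0.6750
  σ(X1,X3) = 0.58 × 1.50 × 1.46 = 1.2702
  σ(X1,X4) = 0.47 × 1.50 × 1.16 = 0.8178
  σ(X2,X3) = 0.42 × 1.50 × 1.46 = 0.9198
  σ(X2,X4) = 0.36 × 1.50 × 1.16 = 0.6264
  σ(X3,X4) = 0.23 × 1.46 × 1.16 = 0.3895
σ²_T = Σσ²ᵢ + 2·Σσ_ij = 7.9772 + 2 × 4.6987 = 17.3746
α = (4/3)·(1 − 7.9772/17.3746) = 0.72

Cronbach's alpha = 0.72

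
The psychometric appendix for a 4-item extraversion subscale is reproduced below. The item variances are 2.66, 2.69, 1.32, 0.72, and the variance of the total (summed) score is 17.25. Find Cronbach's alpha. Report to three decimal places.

Cronbach's alpha = 0.762

Σσ²ᵢ = 2.66 + 2.69 + 1.32 + 0.72 = 7.39
α = (k/(k−1))·(1 − Σσ²ᵢ/σ²_T) = (4/3)·(1 − 7.39/17.25) = 0.762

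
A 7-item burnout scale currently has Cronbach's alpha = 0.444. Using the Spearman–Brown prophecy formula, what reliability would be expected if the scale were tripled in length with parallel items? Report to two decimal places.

predicted reliability = 0.71

Length factor m = 3
α' = m·α / (1 + (m−1)·α)
   = 3 × 0.444 / (1 + (3 − 1) × 0.444)
   = 1.3320 / 1.8880 = 0.71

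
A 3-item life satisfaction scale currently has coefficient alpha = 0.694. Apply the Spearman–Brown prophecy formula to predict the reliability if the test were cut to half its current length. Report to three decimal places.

predicted reliability = 0.531

Length factor m = 1/2
α' = m·α / (1 − (1−m)·α)
   = 1/2 × 0.694 / (1 − (1 − 1/2) × 0.694)
   = 0.3470 / 0.6530 = 0.531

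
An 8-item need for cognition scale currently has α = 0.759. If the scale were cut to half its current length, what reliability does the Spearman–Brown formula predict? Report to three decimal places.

Length factor m = 1/2
α' = m·α / (1 − (1−m)·α)
   = 1/2 × 0.759 / (1 − (1 − 1/2) × 0.759)
   = 0.3795 / 0.6205 = 0.612

predicted reliability = 0.612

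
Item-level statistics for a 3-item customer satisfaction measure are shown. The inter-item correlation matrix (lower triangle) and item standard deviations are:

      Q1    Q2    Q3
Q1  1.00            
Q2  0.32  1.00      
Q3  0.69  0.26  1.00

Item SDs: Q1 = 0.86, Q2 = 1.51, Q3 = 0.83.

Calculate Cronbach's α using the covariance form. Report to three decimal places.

Cronbach's α = 0.599

Σσ²ᵢ = 0.86² + 1.51² + 0.83² = 3.7086
Covariances σ_ij = r_ij · s_i · s_j:
  σ(Q1,Q2) = 0.32 × 0.86 × 1.51 = 0.4156
  σ(Q1,Q3) = 0.69 × 0.86 × 0.83 = 0.4925
  σ(Q2,Q3) = 0.26 × 1.51 × 0.83 = 0.3259
σ²_T = Σσ²ᵢ + 2·Σσ_ij = 3.7086 + 2 × 1.2340 = 6.1766
α = (3/2)·(1 − 3.7086/6.1766) = 0.599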